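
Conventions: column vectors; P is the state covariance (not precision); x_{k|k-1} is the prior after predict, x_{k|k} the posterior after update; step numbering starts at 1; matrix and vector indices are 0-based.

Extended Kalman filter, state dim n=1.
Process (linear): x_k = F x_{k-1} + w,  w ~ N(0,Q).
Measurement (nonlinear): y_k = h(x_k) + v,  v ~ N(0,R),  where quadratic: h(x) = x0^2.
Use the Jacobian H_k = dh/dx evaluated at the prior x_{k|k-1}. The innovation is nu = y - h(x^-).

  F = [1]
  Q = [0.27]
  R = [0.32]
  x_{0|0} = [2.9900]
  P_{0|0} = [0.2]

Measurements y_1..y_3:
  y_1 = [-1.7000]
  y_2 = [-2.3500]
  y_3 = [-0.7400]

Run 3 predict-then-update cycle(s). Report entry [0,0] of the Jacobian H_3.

H_jac[0,0] = -0.1550

step 1: x^-=[2.9900]  P^-=[0.4700]  H_jac=[5.9800]  S=[17.1274]  K=[0.1641]  nu=[-10.6401]  x^+=[1.2440]  P^+=[0.0088]
step 2: x^-=[1.2440]  P^-=[0.2788]  H_jac=[2.4879]  S=[2.0456]  K=[0.3391]  nu=[-3.8974]  x^+=[-0.0775]  P^+=[0.0436]
step 3: x^-=[-0.0775]  P^-=[0.3136]  H_jac=[-0.1550]  S=[0.3275]  K=[-0.1484]  nu=[-0.7460]  x^+=[0.0332]  P^+=[0.3064]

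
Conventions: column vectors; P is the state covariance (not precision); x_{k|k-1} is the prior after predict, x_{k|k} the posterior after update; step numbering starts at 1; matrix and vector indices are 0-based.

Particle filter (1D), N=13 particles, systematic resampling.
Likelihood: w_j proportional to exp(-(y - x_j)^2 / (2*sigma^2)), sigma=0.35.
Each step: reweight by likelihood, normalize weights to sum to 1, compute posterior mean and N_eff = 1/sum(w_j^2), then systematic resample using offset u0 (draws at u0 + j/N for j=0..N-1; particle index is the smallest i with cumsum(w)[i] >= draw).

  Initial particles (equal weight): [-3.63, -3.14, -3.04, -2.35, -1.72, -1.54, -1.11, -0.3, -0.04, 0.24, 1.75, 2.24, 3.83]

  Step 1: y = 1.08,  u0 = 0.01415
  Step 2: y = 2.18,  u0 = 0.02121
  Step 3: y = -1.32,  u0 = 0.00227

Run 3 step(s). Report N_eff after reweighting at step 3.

N_eff = 13.0000

step 1: w=[0.0000, 0.0000, 0.0000, 0.0000, 0.0000, 0.0000, 0.0000, 0.0019, 0.0264, 0.2476, 0.7060, 0.0182, 0.0000]  mean=1.3340  Neff=1.7832  idx=[8, 9, 9, 9, 10, 10, 10, 10, 10, 10, 10, 10, 10]
step 2: w=[0.0000, 0.0000, 0.0000, 0.0000, 0.1111, 0.1111, 0.1111, 0.1111, 0.1111, 0.1111, 0.1111, 0.1111, 0.1111]  mean=1.7500  Neff=9.0000  idx=[4, 4, 5, 6, 6, 7, 8, 9, 9, 10, 11, 11, 12]
step 3: w=[0.0769, 0.0769, 0.0769, 0.0769, 0.0769, 0.0769, 0.0769, 0.0769, 0.0769, 0.0769, 0.0769, 0.0769, 0.0769]  mean=1.7500  Neff=13.0000  idx=[0, 1, 2, 3, 4, 5, 6, 7, 8, 9, 10, 11, 12]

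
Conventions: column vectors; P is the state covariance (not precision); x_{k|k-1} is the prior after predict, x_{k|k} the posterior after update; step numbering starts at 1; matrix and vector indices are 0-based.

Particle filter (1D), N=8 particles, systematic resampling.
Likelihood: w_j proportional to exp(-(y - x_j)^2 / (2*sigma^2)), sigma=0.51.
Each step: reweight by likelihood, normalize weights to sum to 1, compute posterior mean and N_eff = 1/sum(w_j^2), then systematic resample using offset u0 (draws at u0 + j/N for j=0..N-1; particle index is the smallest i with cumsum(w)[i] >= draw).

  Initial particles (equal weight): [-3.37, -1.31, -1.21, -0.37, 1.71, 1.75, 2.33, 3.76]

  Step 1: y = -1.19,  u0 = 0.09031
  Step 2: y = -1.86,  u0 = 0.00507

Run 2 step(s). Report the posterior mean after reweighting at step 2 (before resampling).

step 1: w=[0.0000, 0.4330, 0.4448, 0.1222, 0.0000, 0.0000, 0.0000, 0.0000]  mean=-1.1507  Neff=2.4986  idx=[1, 1, 1, 2, 2, 2, 2, 3]
step 2: w=[0.1613, 0.1613, 0.1613, 0.1280, 0.1280, 0.1280, 0.1280, 0.0040]  mean=-1.2550  Neff=6.9632  idx=[0, 0, 1, 2, 3, 4, 5, 6]

post_mean = -1.2550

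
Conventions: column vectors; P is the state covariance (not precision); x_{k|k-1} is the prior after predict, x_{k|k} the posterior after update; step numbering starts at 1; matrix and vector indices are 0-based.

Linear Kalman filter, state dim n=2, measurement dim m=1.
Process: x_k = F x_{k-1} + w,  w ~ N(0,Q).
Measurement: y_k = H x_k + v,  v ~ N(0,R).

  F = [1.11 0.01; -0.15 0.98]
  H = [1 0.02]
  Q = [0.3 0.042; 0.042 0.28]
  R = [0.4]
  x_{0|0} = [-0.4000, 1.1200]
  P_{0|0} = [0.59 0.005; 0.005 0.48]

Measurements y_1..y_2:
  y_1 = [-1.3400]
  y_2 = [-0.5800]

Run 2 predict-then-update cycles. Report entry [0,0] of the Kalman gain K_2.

K[0,0] = 0.6207

step 1: x^-=[-0.4328, 1.1576]  P^-=[1.0271 -0.0461; -0.0461 0.7528]  S=[1.4256]  K=[0.7198; -0.0218]  nu=[-0.9304]  x^+=[-1.1025, 1.1779]  P^+=[0.2884 -0.0238; -0.0238 0.7521]
step 2: x^-=[-1.2120, 1.3197]  P^-=[0.6549 -0.0245; -0.0245 1.0158]  S=[1.0543]  K=[0.6207; -0.0039]  nu=[0.6056]  x^+=[-0.8361, 1.3173]  P^+=[0.2487 -0.0219; -0.0219 1.0158]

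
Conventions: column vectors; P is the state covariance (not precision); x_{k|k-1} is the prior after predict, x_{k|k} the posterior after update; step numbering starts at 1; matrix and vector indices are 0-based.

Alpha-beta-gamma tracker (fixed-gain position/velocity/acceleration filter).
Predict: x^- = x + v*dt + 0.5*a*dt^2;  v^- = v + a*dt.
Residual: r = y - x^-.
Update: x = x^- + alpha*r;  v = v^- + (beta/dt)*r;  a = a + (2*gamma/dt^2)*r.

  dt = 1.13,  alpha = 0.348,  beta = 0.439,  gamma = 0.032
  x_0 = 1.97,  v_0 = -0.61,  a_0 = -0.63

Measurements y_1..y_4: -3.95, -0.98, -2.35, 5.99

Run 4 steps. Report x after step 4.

step 1: x_pred=0.8785  r=-4.8285  x^+=-0.8018  v^+=-3.1977  a^+=-0.8720
step 2: x_pred=-4.9720  r=3.9920  x^+=-3.5828  v^+=-2.6322  a^+=-0.6719
step 3: x_pred=-6.9862  r=4.6362  x^+=-5.3728  v^+=-1.5904  a^+=-0.4396
step 4: x_pred=-7.4505  r=13.4405  x^+=-2.7732  v^+=3.1345  a^+=0.2341

x_post = -2.7732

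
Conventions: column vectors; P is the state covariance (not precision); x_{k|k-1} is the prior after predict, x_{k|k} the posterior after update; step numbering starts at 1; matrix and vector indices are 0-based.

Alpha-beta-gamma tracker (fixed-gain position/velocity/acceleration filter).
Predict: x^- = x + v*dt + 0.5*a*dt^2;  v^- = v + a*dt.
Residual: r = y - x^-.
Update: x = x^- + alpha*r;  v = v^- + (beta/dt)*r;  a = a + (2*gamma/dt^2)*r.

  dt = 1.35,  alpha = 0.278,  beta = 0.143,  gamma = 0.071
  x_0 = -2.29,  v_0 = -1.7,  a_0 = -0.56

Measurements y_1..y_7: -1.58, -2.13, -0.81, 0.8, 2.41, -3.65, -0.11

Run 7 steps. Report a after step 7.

a_post = 0.3308

step 1: x_pred=-5.0953  r=3.5153  x^+=-4.1180  v^+=-2.0836  a^+=-0.2861
step 2: x_pred=-7.1917  r=5.0617  x^+=-5.7845  v^+=-1.9337  a^+=0.1083
step 3: x_pred=-8.2964  r=7.4864  x^+=-6.2152  v^+=-0.9945  a^+=0.6916
step 4: x_pred=-6.9276  r=7.7276  x^+=-4.7793  v^+=0.7576  a^+=1.2937
step 5: x_pred=-2.5777  r=4.9877  x^+=-1.1911  v^+=3.0324  a^+=1.6823
step 6: x_pred=4.4356  r=-8.0856  x^+=2.1878  v^+=4.4470  a^+=1.0523
step 7: x_pred=9.1502  r=-9.2602  x^+=6.5759  v^+=4.8867  a^+=0.3308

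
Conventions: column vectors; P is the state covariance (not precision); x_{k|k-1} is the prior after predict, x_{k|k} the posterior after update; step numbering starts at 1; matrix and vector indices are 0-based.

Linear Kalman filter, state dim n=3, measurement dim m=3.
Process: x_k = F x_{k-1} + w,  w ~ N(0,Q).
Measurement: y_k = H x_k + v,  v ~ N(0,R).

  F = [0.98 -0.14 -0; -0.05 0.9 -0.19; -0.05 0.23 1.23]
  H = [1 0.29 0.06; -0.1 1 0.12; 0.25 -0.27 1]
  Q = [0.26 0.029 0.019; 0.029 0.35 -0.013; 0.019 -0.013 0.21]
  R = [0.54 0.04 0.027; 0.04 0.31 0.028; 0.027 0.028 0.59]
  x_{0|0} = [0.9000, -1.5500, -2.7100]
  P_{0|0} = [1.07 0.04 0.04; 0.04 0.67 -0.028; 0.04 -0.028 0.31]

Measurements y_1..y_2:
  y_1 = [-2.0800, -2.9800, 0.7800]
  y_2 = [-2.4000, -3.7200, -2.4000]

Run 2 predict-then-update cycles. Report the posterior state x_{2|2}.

x_post = [-0.5732, -2.9417, -2.8707]

step 1: x^-=[1.0990, -0.9251, -3.7348]  P^-=[1.2898 -0.0805 0.0073; -0.0805 0.9133 0.0218; 0.0073 0.0218 0.6954]  S=[1.8641 0.1056 0.3490; 0.1056 1.2674 -0.1691; 0.3490 -0.1691 1.4354]  K=[0.6817 -0.2142 0.0539; 0.0794 0.7082 -0.1065; -0.0764 0.1581 0.5189]  nu=[-2.6866, -1.4968, 3.9903]  x^+=[-0.1966, -2.6235, -1.6958]  P^+=[0.3625 0.0041 -0.0453; 0.0041 0.2181 0.0170; -0.0453 0.0170 0.3244]
step 2: x^-=[0.1746, -2.0291, -2.6794]  P^-=[0.6113 -0.0037 -0.0624; -0.0037 0.5322 -0.0225; -0.0624 -0.0225 0.7284]  S=[1.1883 0.1256 0.1131; 0.1256 0.8557 -0.0621; 0.1131 -0.0621 1.3768]  K=[0.5259 -0.1606 0.0160; 0.0716 0.6015 -0.1002; -0.0864 0.1346 0.5353]  nu=[-1.8254, -1.3519, -0.3121]  x^+=[-0.5732, -2.9417, -2.8707]  P^+=[0.2793 0.0055 -0.0492; 0.0055 0.1861 0.0085; -0.0492 0.0085 0.3318]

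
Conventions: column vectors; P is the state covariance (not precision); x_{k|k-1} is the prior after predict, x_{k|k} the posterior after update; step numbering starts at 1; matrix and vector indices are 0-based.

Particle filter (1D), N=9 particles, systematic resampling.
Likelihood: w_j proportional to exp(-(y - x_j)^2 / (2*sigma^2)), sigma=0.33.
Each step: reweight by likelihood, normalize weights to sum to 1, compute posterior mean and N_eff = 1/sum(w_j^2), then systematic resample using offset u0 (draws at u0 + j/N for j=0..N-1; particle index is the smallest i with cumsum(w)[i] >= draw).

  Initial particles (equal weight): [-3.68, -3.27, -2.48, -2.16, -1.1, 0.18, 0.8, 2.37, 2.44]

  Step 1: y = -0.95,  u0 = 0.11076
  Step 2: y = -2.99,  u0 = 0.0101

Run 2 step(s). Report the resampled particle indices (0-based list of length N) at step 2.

resampled_idx = [0, 0, 1, 2, 3, 4, 5, 6, 7]

step 1: w=[0.0000, 0.0000, 0.0000, 0.0013, 0.9955, 0.0031, 0.0000, 0.0000, 0.0000]  mean=-1.0974  Neff=1.0090  idx=[4, 4, 4, 4, 4, 4, 4, 4, 5]
step 2: w=[0.1250, 0.1250, 0.1250, 0.1250, 0.1250, 0.1250, 0.1250, 0.1250, 0.0000]  mean=-1.1000  Neff=8.0000  idx=[0, 0, 1, 2, 3, 4, 5, 6, 7]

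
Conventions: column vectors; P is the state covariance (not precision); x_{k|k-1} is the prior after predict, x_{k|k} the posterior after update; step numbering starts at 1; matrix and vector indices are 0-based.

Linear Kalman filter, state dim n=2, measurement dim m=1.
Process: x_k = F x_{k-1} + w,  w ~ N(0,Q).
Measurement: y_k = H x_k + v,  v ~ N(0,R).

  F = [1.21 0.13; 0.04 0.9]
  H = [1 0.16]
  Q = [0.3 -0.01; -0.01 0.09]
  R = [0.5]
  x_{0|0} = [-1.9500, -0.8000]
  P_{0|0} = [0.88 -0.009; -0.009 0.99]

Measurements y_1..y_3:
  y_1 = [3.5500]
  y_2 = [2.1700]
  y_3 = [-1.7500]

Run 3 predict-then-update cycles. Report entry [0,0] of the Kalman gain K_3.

step 1: x^-=[-2.4635, -0.7980]  P^-=[1.6023 0.1386; 0.1386 0.8927]  S=[2.1695]  K=[0.7488; 0.1297]  nu=[6.1412]  x^+=[2.1349, -0.0014]  P^+=[0.3859 -0.0721; -0.0721 0.8562]
step 2: x^-=[2.5830, 0.0841]  P^-=[0.8568 0.0299; 0.0299 0.7789]  S=[1.3863]  K=[0.6215; 0.1115]  nu=[-0.4265]  x^+=[2.3180, 0.0365]  P^+=[0.3213 -0.0661; -0.0661 0.7617]
step 3: x^-=[2.8095, 0.1256]  P^-=[0.7625 0.0223; 0.0223 0.7027]  S=[1.2877]  K=[0.5950; 0.1046]  nu=[-4.5796]  x^+=[0.0848, -0.3536]  P^+=[0.3067 -0.0579; -0.0579 0.6886]

K[0,0] = 0.5950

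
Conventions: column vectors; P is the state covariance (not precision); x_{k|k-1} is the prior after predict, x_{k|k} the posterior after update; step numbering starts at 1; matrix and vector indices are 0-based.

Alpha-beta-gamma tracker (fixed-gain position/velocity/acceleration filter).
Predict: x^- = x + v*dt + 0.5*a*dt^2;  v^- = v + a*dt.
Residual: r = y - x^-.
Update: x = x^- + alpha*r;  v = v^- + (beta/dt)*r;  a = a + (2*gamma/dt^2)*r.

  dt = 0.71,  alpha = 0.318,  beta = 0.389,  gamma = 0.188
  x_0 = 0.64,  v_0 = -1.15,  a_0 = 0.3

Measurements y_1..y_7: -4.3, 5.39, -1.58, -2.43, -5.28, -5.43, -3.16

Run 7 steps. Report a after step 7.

step 1: x_pred=-0.1009  r=-4.1991  x^+=-1.4362  v^+=-3.2376  a^+=-2.8321
step 2: x_pred=-4.4487  r=9.8387  x^+=-1.3200  v^+=0.1421  a^+=4.5065
step 3: x_pred=-0.0833  r=-1.4967  x^+=-0.5592  v^+=2.5217  a^+=3.3901
step 4: x_pred=2.0857  r=-4.5157  x^+=0.6497  v^+=2.4546  a^+=0.0219
step 5: x_pred=2.3980  r=-7.6780  x^+=-0.0436  v^+=-1.7365  a^+=-5.7049
step 6: x_pred=-2.7145  r=-2.7155  x^+=-3.5780  v^+=-7.2748  a^+=-7.7304
step 7: x_pred=-10.6916  r=7.5316  x^+=-8.2965  v^+=-8.6370  a^+=-2.1128

a_post = -2.1128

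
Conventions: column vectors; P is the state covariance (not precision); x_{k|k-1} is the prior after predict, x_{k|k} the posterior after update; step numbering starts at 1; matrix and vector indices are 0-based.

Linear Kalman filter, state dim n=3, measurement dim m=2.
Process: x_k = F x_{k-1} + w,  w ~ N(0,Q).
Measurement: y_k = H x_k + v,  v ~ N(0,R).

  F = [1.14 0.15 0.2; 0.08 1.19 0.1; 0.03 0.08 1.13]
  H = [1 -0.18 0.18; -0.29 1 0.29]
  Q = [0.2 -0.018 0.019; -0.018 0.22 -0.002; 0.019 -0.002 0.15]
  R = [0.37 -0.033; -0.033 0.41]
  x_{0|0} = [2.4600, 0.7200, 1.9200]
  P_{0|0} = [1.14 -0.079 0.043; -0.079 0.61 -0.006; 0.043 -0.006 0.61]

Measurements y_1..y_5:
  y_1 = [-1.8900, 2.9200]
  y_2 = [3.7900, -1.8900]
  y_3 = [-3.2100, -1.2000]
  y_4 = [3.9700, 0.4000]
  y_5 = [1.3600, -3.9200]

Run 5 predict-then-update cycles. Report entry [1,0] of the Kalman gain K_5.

K[1,0] = 0.0187

step 1: x^-=[3.2964, 1.2456, 2.3010]  P^-=[1.7119 0.1030 0.2501; 0.1030 1.0814 0.1203; 0.2501 0.1203 0.9353]  S=[2.1924 -0.4920; -0.4920 1.6820]  K=[0.8028 0.0441; 0.1210 0.6813; 0.2393 0.2597]  nu=[-5.3764, 1.9631]  x^+=[-0.9332, 1.9326, 1.5243]  P^+=[0.3305 0.1113 -0.0825; 0.1113 0.3497 -0.1450; -0.0825 -0.1450 0.7575]
step 2: x^-=[-0.4692, 2.3776, 1.8490]  P^-=[0.6594 0.1947 0.0827; 0.1947 0.7102 -0.0815; 0.0827 -0.0815 1.0885]  S=[1.0527 -0.0812; -0.0812 1.0932]  K=[0.6127 0.0706; 0.0945 0.5835; 0.2951 0.2142]  nu=[4.3543, -4.9399]  x^+=[1.8501, -0.0931, 2.0762]  P^+=[0.2658 0.1182 -0.1119; 0.1182 0.3376 -0.2319; -0.1119 -0.2319 0.9569]
step 3: x^-=[2.5104, 0.2449, 2.3941]  P^-=[0.5668 0.1743 0.0720; 0.1743 0.6749 -0.1802; 0.0720 -0.1802 1.3254]  S=[0.9765 -0.0722; -0.0722 1.0264]  K=[0.5668 0.0699; 0.0624 0.5618; 0.3663 0.2044]  nu=[-6.1073, -1.4111]  x^+=[-1.0496, -0.9290, -0.1316]  P^+=[0.2538 0.1228 -0.1352; 0.1228 0.3522 -0.3046; -0.1352 -0.3046 1.1623]
step 4: x^-=[-1.3623, -1.2026, -0.2545]  P^-=[0.5464 0.1646 0.0748; 0.1646 0.6808 -0.2560; 0.0748 -0.2560 1.5730]  S=[0.9736 -0.0736; -0.0736 1.0124]  K=[0.5496 0.0675; 0.0378 0.5547; 0.4306 0.2076]  nu=[5.1616, 1.2814]  x^+=[1.5613, -0.2966, 2.2343]  P^+=[0.2531 0.1291 -0.1593; 0.1291 0.3710 -0.3703; -0.1593 -0.3703 1.3619]
step 5: x^-=[2.1822, -0.0047, 2.5478]  P^-=[0.5410 0.1609 0.0774; 0.1609 0.6945 -0.3225; 0.0774 -0.3225 1.8145]  S=[0.9831 -0.0737; -0.0737 1.0092]  K=[0.5399 0.0656; 0.0187 0.5506; 0.4861 0.2151]  nu=[-1.2817, -4.0214]  x^+=[1.2263, -2.2429, 1.0597]  P^+=[0.2553 0.1365 -0.1840; 0.1365 0.3897 -0.4309; -0.1840 -0.4309 1.5509]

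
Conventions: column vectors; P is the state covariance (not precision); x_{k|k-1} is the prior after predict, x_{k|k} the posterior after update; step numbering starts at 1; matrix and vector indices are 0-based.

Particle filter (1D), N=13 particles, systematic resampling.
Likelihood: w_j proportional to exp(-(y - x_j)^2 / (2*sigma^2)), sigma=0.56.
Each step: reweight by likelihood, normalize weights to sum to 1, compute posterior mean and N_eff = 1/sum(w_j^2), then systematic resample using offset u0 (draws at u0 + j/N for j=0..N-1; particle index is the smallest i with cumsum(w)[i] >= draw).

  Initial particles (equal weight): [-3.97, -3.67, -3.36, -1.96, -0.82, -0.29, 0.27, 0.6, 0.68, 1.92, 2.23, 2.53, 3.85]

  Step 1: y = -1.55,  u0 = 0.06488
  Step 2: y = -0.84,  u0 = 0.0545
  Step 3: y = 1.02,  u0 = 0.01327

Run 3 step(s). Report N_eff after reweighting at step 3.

step 1: w=[0.0001, 0.0006, 0.0042, 0.5956, 0.3329, 0.0619, 0.0040, 0.0005, 0.0003, 0.0000, 0.0000, 0.0000, 0.0000]  mean=-1.4733  Neff=2.1305  idx=[3, 3, 3, 3, 3, 3, 3, 4, 4, 4, 4, 4, 5]
step 2: w=[0.0206, 0.0206, 0.0206, 0.0206, 0.0206, 0.0206, 0.0206, 0.1523, 0.1523, 0.1523, 0.1523, 0.1523, 0.0941]  mean=-0.9347  Neff=7.8237  idx=[2, 6, 7, 7, 8, 8, 9, 9, 10, 10, 11, 11, 12]
step 3: w=[0.0000, 0.0000, 0.0411, 0.0411, 0.0411, 0.0411, 0.0411, 0.0411, 0.0411, 0.0411, 0.0411, 0.0411, 0.5889]  mean=-0.5079  Neff=2.7499  idx=[2, 4, 6, 7, 9, 11, 12, 12, 12, 12, 12, 12, 12]

N_eff = 2.7499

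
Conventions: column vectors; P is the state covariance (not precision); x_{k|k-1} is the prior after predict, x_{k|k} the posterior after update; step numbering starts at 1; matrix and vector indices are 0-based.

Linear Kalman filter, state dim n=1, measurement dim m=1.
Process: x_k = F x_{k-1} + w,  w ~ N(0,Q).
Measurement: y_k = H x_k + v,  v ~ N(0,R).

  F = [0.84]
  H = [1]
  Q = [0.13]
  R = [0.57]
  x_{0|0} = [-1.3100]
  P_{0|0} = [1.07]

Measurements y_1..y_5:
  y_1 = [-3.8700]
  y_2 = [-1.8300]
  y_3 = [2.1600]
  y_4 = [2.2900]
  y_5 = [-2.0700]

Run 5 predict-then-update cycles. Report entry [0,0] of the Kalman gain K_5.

step 1: x^-=[-1.1004]  P^-=[0.8850]  S=[1.4550]  K=[0.6082]  nu=[-2.7696]  x^+=[-2.7850]  P^+=[0.3467]
step 2: x^-=[-2.3394]  P^-=[0.3746]  S=[0.9446]  K=[0.3966]  nu=[0.5094]  x^+=[-2.1374]  P^+=[0.2261]
step 3: x^-=[-1.7954]  P^-=[0.2895]  S=[0.8595]  K=[0.3368]  nu=[3.9554]  x^+=[-0.4631]  P^+=[0.1920]
step 4: x^-=[-0.3890]  P^-=[0.2655]  S=[0.8355]  K=[0.3177]  nu=[2.6790]  x^+=[0.4622]  P^+=[0.1811]
step 5: x^-=[0.3883]  P^-=[0.2578]  S=[0.8278]  K=[0.3114]  nu=[-2.4583]  x^+=[-0.3773]  P^+=[0.1775]

K[0,0] = 0.3114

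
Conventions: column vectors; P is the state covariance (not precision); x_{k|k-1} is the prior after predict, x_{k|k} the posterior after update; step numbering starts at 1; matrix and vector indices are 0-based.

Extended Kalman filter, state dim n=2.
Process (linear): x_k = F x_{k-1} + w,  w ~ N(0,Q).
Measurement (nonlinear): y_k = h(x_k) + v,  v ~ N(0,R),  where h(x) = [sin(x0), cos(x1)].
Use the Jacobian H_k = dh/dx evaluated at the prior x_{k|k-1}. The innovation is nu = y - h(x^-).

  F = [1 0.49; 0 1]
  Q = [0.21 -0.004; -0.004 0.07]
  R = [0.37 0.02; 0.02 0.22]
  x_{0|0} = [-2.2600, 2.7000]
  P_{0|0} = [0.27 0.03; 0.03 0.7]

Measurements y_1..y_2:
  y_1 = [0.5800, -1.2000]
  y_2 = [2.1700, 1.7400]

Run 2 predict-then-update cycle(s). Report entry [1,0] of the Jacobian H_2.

H_jac[1,0] = 0.0000

step 1: x^-=[-0.9370, 2.7000]  P^-=[0.6775 0.3690; 0.3690 0.7700]  H_jac=[0.5922 0.0000; 0.0000 -0.4274]  S=[0.6076 -0.0734; -0.0734 0.3606]  K=[0.6228 -0.3105; 0.2557 -0.8604]  nu=[1.3858, -0.2959]  x^+=[0.0180, 3.3090]  P^+=[0.3786 0.1307; 0.1307 0.4310]
step 2: x^-=[1.6394, 3.3090]  P^-=[0.8202 0.3379; 0.3379 0.5010]  H_jac=[-0.0685 0.0000; 0.0000 0.1666]  S=[0.3739 0.0161; 0.0161 0.2339]  K=[-0.1612 0.2518; -0.0776 0.3622]  nu=[1.1724, 2.7260]  x^+=[2.1368, 4.2055]  P^+=[0.7970 0.3131; 0.3131 0.4689]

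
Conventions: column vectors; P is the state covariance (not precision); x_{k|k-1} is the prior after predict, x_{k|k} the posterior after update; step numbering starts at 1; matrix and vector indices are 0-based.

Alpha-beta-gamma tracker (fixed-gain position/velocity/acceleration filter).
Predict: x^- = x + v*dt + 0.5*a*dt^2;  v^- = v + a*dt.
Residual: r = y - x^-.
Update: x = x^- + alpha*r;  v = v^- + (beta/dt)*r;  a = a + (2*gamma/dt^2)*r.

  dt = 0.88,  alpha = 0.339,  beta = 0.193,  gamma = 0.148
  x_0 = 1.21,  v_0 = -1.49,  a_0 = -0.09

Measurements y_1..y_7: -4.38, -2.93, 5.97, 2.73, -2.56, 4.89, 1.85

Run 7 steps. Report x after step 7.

x_post = 11.7834

step 1: x_pred=-0.1360  r=-4.2440  x^+=-1.5747  v^+=-2.5000  a^+=-1.7122
step 2: x_pred=-4.4377  r=1.5077  x^+=-3.9266  v^+=-3.6760  a^+=-1.1359
step 3: x_pred=-7.6013  r=13.5713  x^+=-3.0006  v^+=-1.6992  a^+=4.0515
step 4: x_pred=-2.9272  r=5.6572  x^+=-1.0094  v^+=3.1069  a^+=6.2138
step 5: x_pred=4.1306  r=-6.6906  x^+=1.8625  v^+=7.1076  a^+=3.6565
step 6: x_pred=9.5330  r=-4.6430  x^+=7.9590  v^+=9.3070  a^+=1.8818
step 7: x_pred=16.8778  r=-15.0278  x^+=11.7834  v^+=7.6671  a^+=-3.8624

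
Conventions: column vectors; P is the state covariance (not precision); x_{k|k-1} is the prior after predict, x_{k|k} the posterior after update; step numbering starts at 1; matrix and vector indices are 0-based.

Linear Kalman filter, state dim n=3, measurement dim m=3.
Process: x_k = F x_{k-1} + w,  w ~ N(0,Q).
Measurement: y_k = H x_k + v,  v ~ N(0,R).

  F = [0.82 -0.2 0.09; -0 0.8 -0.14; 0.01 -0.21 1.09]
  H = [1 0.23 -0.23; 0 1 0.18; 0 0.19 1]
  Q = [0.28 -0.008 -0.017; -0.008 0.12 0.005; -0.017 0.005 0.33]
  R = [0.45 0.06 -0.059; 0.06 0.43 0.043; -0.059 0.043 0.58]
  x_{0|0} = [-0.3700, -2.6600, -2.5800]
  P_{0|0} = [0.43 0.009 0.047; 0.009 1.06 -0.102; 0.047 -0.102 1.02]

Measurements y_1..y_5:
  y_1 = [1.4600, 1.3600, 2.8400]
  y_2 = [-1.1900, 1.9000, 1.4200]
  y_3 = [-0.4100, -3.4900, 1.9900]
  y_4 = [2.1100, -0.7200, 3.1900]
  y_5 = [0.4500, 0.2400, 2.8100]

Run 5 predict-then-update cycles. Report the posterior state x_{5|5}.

x_post = [1.6945, -1.0876, 3.2315]

step 1: x^-=[-0.0036, -1.7668, -2.2573]  P^-=[0.6275 -0.2001 0.1958; -0.2001 0.8412 -0.4207; 0.1958 -0.4207 1.6363]  S=[1.0709 0.1002 -0.3192; 0.1002 1.1728 0.0623; -0.3192 0.0623 2.0868]  K=[0.5697 -0.1982 0.1687; -0.0220 0.6625 -0.1481; -0.0228 -0.1453 0.7467]  nu=[1.3508, 3.5331, 5.4330]  x^+=[0.9819, -0.2608, 1.2552]  P^+=[0.2626 -0.0557 0.0663; -0.0557 0.2974 -0.1127; 0.0663 -0.1127 0.4496]
step 2: x^-=[0.9702, -0.3843, 1.4328]  P^-=[0.5042 -0.1167 0.1374; -0.1167 0.3444 -0.2157; 0.1374 -0.2157 0.9305]  S=[0.9276 0.0494 -0.1829; 0.0494 0.7269 0.0529; -0.1829 0.0529 1.4410]  K=[0.5198 -0.1729 0.1523; -0.0345 0.4318 -0.1245; -0.0078 -0.1109 0.6204]  nu=[-1.7423, 2.0264, 0.0602]  x^+=[-0.2766, 0.5432, 1.2591]  P^+=[0.2390 -0.0473 0.0592; -0.0473 0.1942 -0.0885; 0.0592 -0.0885 0.3723]
step 3: x^-=[-0.2222, 0.2583, 1.2556]  P^-=[0.4789 -0.0904 0.1118; -0.0904 0.2714 -0.1647; 0.1118 -0.1647 0.8230]  S=[0.9112 0.0491 -0.1725; 0.0491 0.6688 0.0724; -0.1725 0.0724 1.3502]  K=[0.5103 -0.1581 0.1438; -0.0298 0.3753 -0.1077; -0.0102 -0.0878 0.5897]  nu=[0.0415, -3.9743, 0.6853]  x^+=[0.5260, -1.3084, 2.0083]  P^+=[0.2336 -0.0410 0.0543; -0.0410 0.1688 -0.0766; 0.0543 -0.0766 0.3534]
step 4: x^-=[0.8738, -1.3279, 2.4691]  P^-=[0.4709 -0.0802 0.1005; -0.0802 0.2521 -0.1468; 0.1005 -0.1468 0.7938]  S=[0.9086 0.0507 -0.1726; 0.0507 0.6550 0.0820; -0.1726 0.0820 1.3272]  K=[0.5075 -0.1516 0.1396; -0.0264 0.3591 -0.1001; -0.0129 -0.0776 0.5802]  nu=[2.1095, 0.1635, 0.9732]  x^+=[2.0554, -1.4223, 2.9939]  P^+=[0.2317 -0.0380 0.0518; -0.0380 0.1615 -0.0717; 0.0518 -0.0717 0.3476]
step 5: x^-=[2.2394, -1.5570, 3.5826]  P^-=[0.4678 -0.0763 0.0957; -0.0763 0.2462 -0.1402; 0.0957 -0.1402 0.7843]  S=[0.9080 0.0515 -0.1735; 0.0515 0.6511 0.0859; -0.1735 0.0859 1.3199]  K=[0.5064 -0.1490 0.1378; -0.0248 0.3541 -0.0971; -0.0143 -0.0735 0.5769]  nu=[-0.6073, 1.1521, -0.4768]  x^+=[1.6945, -1.0876, 3.2315]  P^+=[0.2309 -0.0369 0.0507; -0.0369 0.1592 -0.0699; 0.0507 -0.0699 0.3456]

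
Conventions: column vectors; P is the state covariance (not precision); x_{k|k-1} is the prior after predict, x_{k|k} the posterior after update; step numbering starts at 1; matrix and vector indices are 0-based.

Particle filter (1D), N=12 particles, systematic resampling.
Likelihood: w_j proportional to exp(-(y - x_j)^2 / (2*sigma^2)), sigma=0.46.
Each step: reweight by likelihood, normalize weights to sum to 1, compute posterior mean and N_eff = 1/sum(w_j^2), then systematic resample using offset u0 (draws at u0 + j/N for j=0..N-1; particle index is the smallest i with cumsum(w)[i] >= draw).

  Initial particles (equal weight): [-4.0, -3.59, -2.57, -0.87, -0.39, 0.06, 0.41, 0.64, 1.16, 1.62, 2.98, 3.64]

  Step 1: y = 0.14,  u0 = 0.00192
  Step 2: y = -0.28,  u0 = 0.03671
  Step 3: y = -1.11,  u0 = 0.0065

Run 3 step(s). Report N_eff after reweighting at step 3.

N_eff = 3.8792

step 1: w=[0.0000, 0.0000, 0.0000, 0.0292, 0.1674, 0.3202, 0.2736, 0.1800, 0.0278, 0.0018, 0.0000, 0.0000]  mean=0.1912  Neff=4.1769  idx=[3, 4, 4, 5, 5, 5, 5, 6, 6, 6, 7, 7]
step 2: w=[0.0658, 0.1457, 0.1457, 0.1141, 0.1141, 0.1141, 0.1141, 0.0487, 0.0487, 0.0487, 0.0203, 0.0203]  mean=-0.0577  Neff=9.3682  idx=[0, 1, 1, 2, 3, 3, 4, 5, 6, 6, 8, 9]
step 3: w=[0.4366, 0.1470, 0.1470, 0.1470, 0.0197, 0.0197, 0.0197, 0.0197, 0.0197, 0.0197, 0.0021, 0.0021]  mean=-0.5430  Neff=3.8792  idx=[0, 0, 0, 0, 0, 0, 1, 2, 2, 3, 3, 6]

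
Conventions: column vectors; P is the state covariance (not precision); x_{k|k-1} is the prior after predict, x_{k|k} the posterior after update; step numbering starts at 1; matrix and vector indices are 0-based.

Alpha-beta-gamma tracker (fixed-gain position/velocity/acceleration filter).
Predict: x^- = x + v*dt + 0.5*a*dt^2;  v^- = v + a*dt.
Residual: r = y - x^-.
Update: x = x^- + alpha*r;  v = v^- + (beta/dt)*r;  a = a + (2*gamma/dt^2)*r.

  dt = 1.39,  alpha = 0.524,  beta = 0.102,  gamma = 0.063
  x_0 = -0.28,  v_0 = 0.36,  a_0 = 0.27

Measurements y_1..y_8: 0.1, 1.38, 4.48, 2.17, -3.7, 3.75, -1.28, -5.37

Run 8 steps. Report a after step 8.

a_post = -1.0261

step 1: x_pred=0.4812  r=-0.3812  x^+=0.2815  v^+=0.7073  a^+=0.2451
step 2: x_pred=1.5015  r=-0.1215  x^+=1.4378  v^+=1.0392  a^+=0.2372
step 3: x_pred=3.1114  r=1.3686  x^+=3.8285  v^+=1.4693  a^+=0.3265
step 4: x_pred=6.1863  r=-4.0163  x^+=4.0817  v^+=1.6284  a^+=0.0646
step 5: x_pred=6.4076  r=-10.1076  x^+=1.1112  v^+=0.9764  a^+=-0.5946
step 6: x_pred=1.8940  r=1.8560  x^+=2.8665  v^+=0.2861  a^+=-0.4736
step 7: x_pred=2.8067  r=-4.0867  x^+=0.6653  v^+=-0.6720  a^+=-0.7401
step 8: x_pred=-0.9838  r=-4.3862  x^+=-3.2822  v^+=-2.0226  a^+=-1.0261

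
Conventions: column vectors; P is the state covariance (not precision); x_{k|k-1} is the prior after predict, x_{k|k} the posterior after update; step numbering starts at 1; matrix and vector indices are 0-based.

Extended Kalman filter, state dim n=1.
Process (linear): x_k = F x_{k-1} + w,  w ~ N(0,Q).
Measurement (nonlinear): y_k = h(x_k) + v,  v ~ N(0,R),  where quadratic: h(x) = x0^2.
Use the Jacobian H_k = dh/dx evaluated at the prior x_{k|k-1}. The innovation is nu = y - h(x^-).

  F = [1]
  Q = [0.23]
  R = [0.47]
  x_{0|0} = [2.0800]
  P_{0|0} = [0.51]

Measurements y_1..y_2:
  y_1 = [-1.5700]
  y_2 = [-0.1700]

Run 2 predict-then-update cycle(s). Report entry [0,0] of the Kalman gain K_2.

K[0,0] = 0.3687

step 1: x^-=[2.0800]  P^-=[0.7400]  H_jac=[4.1600]  S=[13.2761]  K=[0.2319]  nu=[-5.8964]  x^+=[0.7128]  P^+=[0.0262]
step 2: x^-=[0.7128]  P^-=[0.2562]  H_jac=[1.4255]  S=[0.9906]  K=[0.3687]  nu=[-0.6780]  x^+=[0.4628]  P^+=[0.1216]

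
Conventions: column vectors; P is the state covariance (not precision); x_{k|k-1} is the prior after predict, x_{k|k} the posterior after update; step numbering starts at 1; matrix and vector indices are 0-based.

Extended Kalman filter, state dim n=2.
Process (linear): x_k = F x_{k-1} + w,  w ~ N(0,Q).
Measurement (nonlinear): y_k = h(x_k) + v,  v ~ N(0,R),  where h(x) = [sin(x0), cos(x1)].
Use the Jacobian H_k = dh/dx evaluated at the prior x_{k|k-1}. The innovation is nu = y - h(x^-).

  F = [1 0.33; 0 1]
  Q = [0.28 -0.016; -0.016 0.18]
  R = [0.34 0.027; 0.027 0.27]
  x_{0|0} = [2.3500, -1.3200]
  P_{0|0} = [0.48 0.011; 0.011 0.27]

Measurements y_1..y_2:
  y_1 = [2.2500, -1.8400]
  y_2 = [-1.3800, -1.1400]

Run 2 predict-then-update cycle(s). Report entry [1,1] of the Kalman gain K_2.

K[1,1] = 0.4354

step 1: x^-=[1.9144, -1.3200]  P^-=[0.7967 0.0841; 0.0841 0.4500]  H_jac=[-0.3369 0.0000; 0.0000 0.9687]  S=[0.4304 -0.0004; -0.0004 0.6923]  K=[-0.6234 0.1173; -0.0652 0.6296]  nu=[1.3085, -2.0882]  x^+=[0.8538, -2.7201]  P^+=[0.6198 0.0153; 0.0153 0.1737]
step 2: x^-=[-0.0438, -2.7201]  P^-=[0.9288 0.0566; 0.0566 0.3537]  H_jac=[0.9990 0.0000; 0.0000 0.4091]  S=[1.2670 0.0501; 0.0501 0.3292]  K=[0.7340 -0.0414; 0.0274 0.4354]  nu=[-1.3362, -0.2275]  x^+=[-1.0152, -2.8558]  P^+=[0.2487 0.0211; 0.0211 0.2891]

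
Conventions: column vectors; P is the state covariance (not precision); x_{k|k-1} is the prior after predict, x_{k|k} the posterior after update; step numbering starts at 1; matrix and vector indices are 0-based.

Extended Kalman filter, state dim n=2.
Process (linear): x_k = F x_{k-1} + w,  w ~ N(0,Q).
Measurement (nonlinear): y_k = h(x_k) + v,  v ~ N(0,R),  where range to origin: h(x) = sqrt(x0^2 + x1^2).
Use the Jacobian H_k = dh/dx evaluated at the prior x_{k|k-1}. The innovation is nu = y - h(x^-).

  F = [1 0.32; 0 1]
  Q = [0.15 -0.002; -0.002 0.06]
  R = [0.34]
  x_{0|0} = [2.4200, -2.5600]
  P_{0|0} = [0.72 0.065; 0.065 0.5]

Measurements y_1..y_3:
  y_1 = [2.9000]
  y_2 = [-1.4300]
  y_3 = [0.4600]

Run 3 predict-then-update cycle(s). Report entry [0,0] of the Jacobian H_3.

step 1: x^-=[1.6008, -2.5600]  P^-=[0.9628 0.2230; 0.2230 0.5600]  H_jac=[0.5302 -0.8479]  S=[0.8127]  K=[0.3954; -0.4387]  nu=[-0.1193]  x^+=[1.5536, -2.5077]  P^+=[0.8357 0.3640; 0.3640 0.4036]
step 2: x^-=[0.7512, -2.5077]  P^-=[1.2600 0.4911; 0.4911 0.4636]  H_jac=[0.2870 -0.9579]  S=[0.5991]  K=[-0.1818; -0.5059]  nu=[-4.0478]  x^+=[1.4871, -0.4597]  P^+=[1.2402 0.4360; 0.4360 0.3102]
step 3: x^-=[1.3400, -0.4597]  P^-=[1.7010 0.5333; 0.5333 0.3702]  H_jac=[0.9459 -0.3245]  S=[1.5735]  K=[0.9126; 0.2442]  nu=[-0.9567]  x^+=[0.4670, -0.6934]  P^+=[0.3907 0.1826; 0.1826 0.2763]

H_jac[0,0] = 0.9459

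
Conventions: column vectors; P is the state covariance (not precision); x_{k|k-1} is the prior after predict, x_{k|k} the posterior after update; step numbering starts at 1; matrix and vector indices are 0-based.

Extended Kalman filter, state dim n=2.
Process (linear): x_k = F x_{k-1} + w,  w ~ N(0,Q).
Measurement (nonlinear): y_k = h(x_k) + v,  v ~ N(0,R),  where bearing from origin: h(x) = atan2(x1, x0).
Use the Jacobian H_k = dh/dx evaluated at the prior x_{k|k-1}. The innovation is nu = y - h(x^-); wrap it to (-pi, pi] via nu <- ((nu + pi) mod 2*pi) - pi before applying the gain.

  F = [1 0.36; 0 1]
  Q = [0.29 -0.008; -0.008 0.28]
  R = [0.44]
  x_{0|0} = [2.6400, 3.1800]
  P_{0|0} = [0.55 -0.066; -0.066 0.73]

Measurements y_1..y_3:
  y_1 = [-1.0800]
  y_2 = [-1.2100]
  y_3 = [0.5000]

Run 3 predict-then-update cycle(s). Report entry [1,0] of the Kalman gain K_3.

step 1: x^-=[3.7848, 3.1800]  P^-=[0.8871 0.1888; 0.1888 1.0100]  H_jac=[-0.1301 0.1549]  S=[0.4716]  K=[-0.1828; 0.2796]  nu=[-1.7788]  x^+=[4.1099, 2.6827]  P^+=[0.8713 0.2129; 0.2129 0.9731]
step 2: x^-=[5.0757, 2.6827]  P^-=[1.4407 0.5552; 0.5552 1.2531]  H_jac=[-0.0814 0.1540]  S=[0.4653]  K=[-0.0683; 0.3176]  nu=[-1.6962]  x^+=[5.1914, 2.1440]  P^+=[1.4386 0.5653; 0.5653 1.2062]
step 3: x^-=[5.9633, 2.1440]  P^-=[2.2919 0.9915; 0.9915 1.4862]  H_jac=[-0.0534 0.1485]  S=[0.4636]  K=[0.0537; 0.3619]  nu=[0.1549]  x^+=[5.9716, 2.2000]  P^+=[2.2906 0.9825; 0.9825 1.4255]

K[1,0] = 0.3619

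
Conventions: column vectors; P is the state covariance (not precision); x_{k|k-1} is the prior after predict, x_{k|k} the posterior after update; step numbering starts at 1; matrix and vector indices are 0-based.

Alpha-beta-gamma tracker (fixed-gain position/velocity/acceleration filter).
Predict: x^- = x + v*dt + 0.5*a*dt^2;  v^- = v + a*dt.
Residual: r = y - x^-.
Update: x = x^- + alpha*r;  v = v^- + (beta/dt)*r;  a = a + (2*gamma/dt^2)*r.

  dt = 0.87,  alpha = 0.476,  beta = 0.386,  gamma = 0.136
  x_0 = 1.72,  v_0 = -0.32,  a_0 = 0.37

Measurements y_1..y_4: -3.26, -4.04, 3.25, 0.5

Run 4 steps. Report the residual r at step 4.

resid = 2.4703

step 1: x_pred=1.5816  r=-4.8416  x^+=-0.7230  v^+=-2.1462  a^+=-1.3699
step 2: x_pred=-3.1086  r=-0.9314  x^+=-3.5520  v^+=-3.7513  a^+=-1.7046
step 3: x_pred=-7.4607  r=10.7107  x^+=-2.3624  v^+=-0.4822  a^+=2.1444
step 4: x_pred=-1.9703  r=2.4703  x^+=-0.7944  v^+=2.4795  a^+=3.0321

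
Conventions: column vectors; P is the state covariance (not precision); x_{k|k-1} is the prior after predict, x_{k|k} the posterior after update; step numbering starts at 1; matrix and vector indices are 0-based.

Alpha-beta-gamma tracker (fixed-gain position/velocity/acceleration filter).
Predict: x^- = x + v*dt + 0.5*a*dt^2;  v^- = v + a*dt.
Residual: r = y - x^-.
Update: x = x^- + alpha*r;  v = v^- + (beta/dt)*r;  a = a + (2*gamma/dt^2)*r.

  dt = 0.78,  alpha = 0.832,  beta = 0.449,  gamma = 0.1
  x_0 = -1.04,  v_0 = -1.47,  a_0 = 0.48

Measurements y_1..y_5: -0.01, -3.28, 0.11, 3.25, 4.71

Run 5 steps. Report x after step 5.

x_post = 4.9594

step 1: x_pred=-2.0406  r=2.0306  x^+=-0.3511  v^+=0.0733  a^+=1.1475
step 2: x_pred=0.0551  r=-3.3351  x^+=-2.7197  v^+=-0.9515  a^+=0.0512
step 3: x_pred=-3.4463  r=3.5563  x^+=-0.4875  v^+=1.1356  a^+=1.2202
step 4: x_pred=0.7695  r=2.4805  x^+=2.8333  v^+=3.5152  a^+=2.0356
step 5: x_pred=6.1944  r=-1.4844  x^+=4.9594  v^+=4.2486  a^+=1.5477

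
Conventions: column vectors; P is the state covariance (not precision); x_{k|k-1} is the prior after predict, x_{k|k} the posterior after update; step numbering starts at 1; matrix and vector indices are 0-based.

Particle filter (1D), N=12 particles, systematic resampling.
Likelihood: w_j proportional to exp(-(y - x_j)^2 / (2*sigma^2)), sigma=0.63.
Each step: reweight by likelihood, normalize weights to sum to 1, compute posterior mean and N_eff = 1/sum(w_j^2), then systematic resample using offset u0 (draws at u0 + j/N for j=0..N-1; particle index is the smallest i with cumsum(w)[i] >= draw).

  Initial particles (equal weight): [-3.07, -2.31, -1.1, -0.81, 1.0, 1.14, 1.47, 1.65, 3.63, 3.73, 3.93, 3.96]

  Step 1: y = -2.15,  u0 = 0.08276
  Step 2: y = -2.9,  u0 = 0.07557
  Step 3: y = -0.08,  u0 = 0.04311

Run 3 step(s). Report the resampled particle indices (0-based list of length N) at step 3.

step 1: w=[0.2067, 0.5812, 0.1497, 0.0625, 0.0000, 0.0000, 0.0000, 0.0000, 0.0000, 0.0000, 0.0000, 0.0000]  mean=-2.1922  Neff=2.4584  idx=[0, 0, 1, 1, 1, 1, 1, 1, 1, 2, 2, 3]
step 2: w=[0.1488, 0.1488, 0.0995, 0.0995, 0.0995, 0.0995, 0.0995, 0.0995, 0.0995, 0.0026, 0.0026, 0.0006]  mean=-2.5289  Neff=8.8023  idx=[0, 1, 1, 2, 3, 3, 4, 5, 6, 7, 8, 8]
step 3: w=[0.0007, 0.0007, 0.0007, 0.1109, 0.1109, 0.1109, 0.1109, 0.1109, 0.1109, 0.1109, 0.1109, 0.1109]  mean=-2.3117  Neff=9.0404  idx=[3, 4, 4, 5, 6, 7, 7, 8, 9, 10, 10, 11]

resampled_idx = [3, 4, 4, 5, 6, 7, 7, 8, 9, 10, 10, 11]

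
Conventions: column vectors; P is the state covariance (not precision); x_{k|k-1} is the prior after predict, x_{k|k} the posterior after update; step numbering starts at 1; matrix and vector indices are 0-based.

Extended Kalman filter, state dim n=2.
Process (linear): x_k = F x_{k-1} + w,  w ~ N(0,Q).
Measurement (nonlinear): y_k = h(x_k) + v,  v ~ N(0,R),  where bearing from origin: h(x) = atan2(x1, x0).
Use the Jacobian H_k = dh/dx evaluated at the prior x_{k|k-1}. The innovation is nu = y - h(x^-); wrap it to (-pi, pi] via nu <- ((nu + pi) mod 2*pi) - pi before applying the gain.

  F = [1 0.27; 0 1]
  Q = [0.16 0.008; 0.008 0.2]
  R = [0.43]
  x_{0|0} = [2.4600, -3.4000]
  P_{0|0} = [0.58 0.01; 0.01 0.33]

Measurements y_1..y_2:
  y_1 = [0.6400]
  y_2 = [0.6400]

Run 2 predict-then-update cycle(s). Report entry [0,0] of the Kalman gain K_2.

K[0,0] = 0.5244

step 1: x^-=[1.5420, -3.4000]  P^-=[0.7695 0.1071; 0.1071 0.5300]  H_jac=[0.2439 0.1106]  S=[0.4881]  K=[0.4089; 0.1737]  nu=[1.7850]  x^+=[2.2718, -3.0900]  P^+=[0.6879 0.0724; 0.0724 0.5153]
step 2: x^-=[1.4375, -3.0900]  P^-=[0.9245 0.2196; 0.2196 0.7153]  H_jac=[0.2660 0.1238]  S=[0.5209]  K=[0.5244; 0.2821]  nu=[1.7754]  x^+=[2.3686, -2.5891]  P^+=[0.7813 0.1425; 0.1425 0.6738]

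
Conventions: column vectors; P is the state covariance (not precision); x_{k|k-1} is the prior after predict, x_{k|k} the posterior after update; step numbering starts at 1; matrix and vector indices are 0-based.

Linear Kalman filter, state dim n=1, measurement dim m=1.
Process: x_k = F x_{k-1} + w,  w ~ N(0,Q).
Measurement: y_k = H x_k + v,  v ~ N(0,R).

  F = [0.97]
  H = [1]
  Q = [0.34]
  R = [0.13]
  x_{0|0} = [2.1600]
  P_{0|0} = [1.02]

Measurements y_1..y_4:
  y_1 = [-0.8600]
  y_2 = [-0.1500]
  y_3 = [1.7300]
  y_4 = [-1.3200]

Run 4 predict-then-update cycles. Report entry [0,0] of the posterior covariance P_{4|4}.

step 1: x^-=[2.0952]  P^-=[1.2997]  S=[1.4297]  K=[0.9091]  nu=[-2.9552]  x^+=[-0.5913]  P^+=[0.1182]
step 2: x^-=[-0.5736]  P^-=[0.4512]  S=[0.5812]  K=[0.7763]  nu=[0.4236]  x^+=[-0.2447]  P^+=[0.1009]
step 3: x^-=[-0.2374]  P^-=[0.4350]  S=[0.5650]  K=[0.7699]  nu=[1.9674]  x^+=[1.2773]  P^+=[0.1001]
step 4: x^-=[1.2390]  P^-=[0.4342]  S=[0.5642]  K=[0.7696]  nu=[-2.5590]  x^+=[-0.7303]  P^+=[0.1000]

P_post[0,0] = 0.1000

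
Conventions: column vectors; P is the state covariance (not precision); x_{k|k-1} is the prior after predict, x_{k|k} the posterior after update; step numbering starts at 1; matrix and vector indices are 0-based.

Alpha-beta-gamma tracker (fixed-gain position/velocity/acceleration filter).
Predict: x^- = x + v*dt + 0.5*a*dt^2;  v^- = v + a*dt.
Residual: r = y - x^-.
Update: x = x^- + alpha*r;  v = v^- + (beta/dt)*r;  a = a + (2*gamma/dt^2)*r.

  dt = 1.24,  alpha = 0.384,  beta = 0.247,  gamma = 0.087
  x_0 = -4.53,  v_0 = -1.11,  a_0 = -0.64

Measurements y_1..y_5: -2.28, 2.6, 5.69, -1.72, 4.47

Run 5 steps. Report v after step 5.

v_post = 3.7242

step 1: x_pred=-6.3984  r=4.1184  x^+=-4.8170  v^+=-1.0832  a^+=-0.1739
step 2: x_pred=-6.2939  r=8.8939  x^+=-2.8786  v^+=0.4727  a^+=0.8325
step 3: x_pred=-1.6525  r=7.3425  x^+=1.1670  v^+=2.9676  a^+=1.6634
step 4: x_pred=6.1257  r=-7.8457  x^+=3.1129  v^+=3.4674  a^+=0.7756
step 5: x_pred=8.0088  r=-3.5388  x^+=6.6499  v^+=3.7242  a^+=0.3751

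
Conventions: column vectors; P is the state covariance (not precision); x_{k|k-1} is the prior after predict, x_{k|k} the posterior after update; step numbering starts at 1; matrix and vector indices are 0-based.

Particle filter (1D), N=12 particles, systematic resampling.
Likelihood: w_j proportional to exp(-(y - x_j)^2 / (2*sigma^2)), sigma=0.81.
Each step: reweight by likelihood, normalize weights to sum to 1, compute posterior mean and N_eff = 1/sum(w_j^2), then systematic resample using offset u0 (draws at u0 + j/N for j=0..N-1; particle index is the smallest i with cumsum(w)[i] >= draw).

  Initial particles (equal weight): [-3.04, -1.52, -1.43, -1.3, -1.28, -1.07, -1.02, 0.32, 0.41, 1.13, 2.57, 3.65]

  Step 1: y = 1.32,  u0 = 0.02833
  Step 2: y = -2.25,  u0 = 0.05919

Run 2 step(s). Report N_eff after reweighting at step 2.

N_eff = 6.1060

step 1: w=[0.0000, 0.0009, 0.0013, 0.0023, 0.0025, 0.0055, 0.0066, 0.1998, 0.2277, 0.4164, 0.1301, 0.0068]  mean=0.9651  Neff=3.5431  idx=[7, 7, 7, 8, 8, 8, 9, 9, 9, 9, 9, 10]
step 2: w=[0.1915, 0.1915, 0.1915, 0.1338, 0.1338, 0.1338, 0.0049, 0.0049, 0.0049, 0.0049, 0.0049, 0.0000]  mean=0.3758  Neff=6.1060  idx=[0, 0, 1, 1, 2, 2, 2, 3, 4, 4, 5, 6]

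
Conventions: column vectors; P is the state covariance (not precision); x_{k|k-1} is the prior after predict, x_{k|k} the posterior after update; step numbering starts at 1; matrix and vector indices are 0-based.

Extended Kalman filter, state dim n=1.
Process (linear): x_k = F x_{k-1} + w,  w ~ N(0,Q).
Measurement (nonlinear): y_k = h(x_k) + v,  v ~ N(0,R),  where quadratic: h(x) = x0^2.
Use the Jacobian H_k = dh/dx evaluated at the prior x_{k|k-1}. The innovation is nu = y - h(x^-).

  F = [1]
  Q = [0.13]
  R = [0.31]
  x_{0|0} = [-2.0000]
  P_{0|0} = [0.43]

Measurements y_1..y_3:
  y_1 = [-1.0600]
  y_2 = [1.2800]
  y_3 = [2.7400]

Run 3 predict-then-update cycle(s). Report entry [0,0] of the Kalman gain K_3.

K[0,0] = -0.3581

step 1: x^-=[-2.0000]  P^-=[0.5600]  H_jac=[-4.0000]  S=[9.2700]  K=[-0.2416]  nu=[-5.0600]  x^+=[-0.7773]  P^+=[0.0187]
step 2: x^-=[-0.7773]  P^-=[0.1487]  H_jac=[-1.5546]  S=[0.6694]  K=[-0.3454]  nu=[0.6758]  x^+=[-1.0107]  P^+=[0.0689]
step 3: x^-=[-1.0107]  P^-=[0.1989]  H_jac=[-2.0214]  S=[1.1226]  K=[-0.3581]  nu=[1.7185]  x^+=[-1.6261]  P^+=[0.0549]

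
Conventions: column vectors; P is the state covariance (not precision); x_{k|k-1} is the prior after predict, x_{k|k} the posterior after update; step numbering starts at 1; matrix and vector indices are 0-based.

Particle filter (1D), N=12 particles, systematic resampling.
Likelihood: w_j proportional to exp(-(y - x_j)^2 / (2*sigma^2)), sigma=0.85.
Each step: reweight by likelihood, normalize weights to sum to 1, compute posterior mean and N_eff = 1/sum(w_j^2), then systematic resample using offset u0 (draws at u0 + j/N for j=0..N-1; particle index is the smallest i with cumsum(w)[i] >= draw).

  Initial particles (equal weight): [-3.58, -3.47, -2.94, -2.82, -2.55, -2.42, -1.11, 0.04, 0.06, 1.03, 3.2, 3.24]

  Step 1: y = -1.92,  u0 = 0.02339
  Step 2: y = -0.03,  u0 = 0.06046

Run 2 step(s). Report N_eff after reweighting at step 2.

step 1: w=[0.0394, 0.0503, 0.1291, 0.1514, 0.2015, 0.2231, 0.1684, 0.0186, 0.0176, 0.0006, 0.0000, 0.0000]  mean=-2.3602  Neff=6.1328  idx=[0, 2, 2, 3, 3, 4, 4, 5, 5, 5, 6, 6]
step 2: w=[0.0002, 0.0029, 0.0029, 0.0046, 0.0046, 0.0125, 0.0125, 0.0194, 0.0194, 0.0194, 0.4508, 0.4508]  mean=-1.2489  Neff=2.4509  idx=[8, 10, 10, 10, 10, 10, 11, 11, 11, 11, 11, 11]

N_eff = 2.4509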